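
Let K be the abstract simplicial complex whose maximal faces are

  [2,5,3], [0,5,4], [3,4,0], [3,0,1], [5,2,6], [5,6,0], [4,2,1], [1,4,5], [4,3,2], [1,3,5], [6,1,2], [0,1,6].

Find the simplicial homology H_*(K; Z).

K has 7 vertices, 18 edges, 12 triangles.
rank ∂_0 = 0, rank ∂_1 = 6 ⇒ b_0 = 7 − 0 − 6 = 1; all invariant factors of ∂_1 are 1 so no torsion. So H_0 = Z.
rank ∂_1 = 6, rank ∂_2 = 12 ⇒ b_1 = 18 − 6 − 12 = 0; ∂_2 has invariant factor(s) [2] giving torsion. So H_1 = Z/2.
rank ∂_2 = 12, rank ∂_3 = 0 ⇒ b_2 = 12 − 12 − 0 = 0. So H_2 = 0.

H_0 = Z,  H_1 = Z/2,  H_2 = 0.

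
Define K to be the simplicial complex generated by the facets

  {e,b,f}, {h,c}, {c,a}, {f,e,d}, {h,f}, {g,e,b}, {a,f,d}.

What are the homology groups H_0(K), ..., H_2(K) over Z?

H_0 = Z,  H_1 = Z,  H_2 = 0.

K has 8 vertices, 12 edges, 4 triangles.
rank ∂_0 = 0, rank ∂_1 = 7 ⇒ b_0 = 8 − 0 − 7 = 1; all invariant factors of ∂_1 are 1 so no torsion. So H_0 ≅ Z.
rank ∂_1 = 7, rank ∂_2 = 4 ⇒ b_1 = 12 − 7 − 4 = 1; all invariant factors of ∂_2 are 1 so no torsion. So H_1 ≅ Z.
rank ∂_2 = 4, rank ∂_3 = 0 ⇒ b_2 = 4 − 4 − 0 = 0. So H_2 ≅ 0.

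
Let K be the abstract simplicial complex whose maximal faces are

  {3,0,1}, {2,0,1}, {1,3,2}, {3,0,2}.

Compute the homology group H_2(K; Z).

H_2 = Z.

Order the vertices as 0 < 1 < 2 < 3. Listing each simplex with vertices in this order, K has dimension 2 with simplices:

  0-simplices (4): [0], [1], [2], [3]
  1-simplices (6): [0,1], [0,2], [0,3], [1,2], [1,3], [2,3]
  2-simplices (4): [0,1,2], [0,1,3], [0,2,3], [1,2,3]

so the chain groups are C_0 ≅ Z^4, C_1 ≅ Z^6, C_2 ≅ Z^4.

The boundary map ∂_1: C_1 → C_0 sends each edge [p,q] (with p < q) to q − p.
The 4×6 boundary matrix has rank 3 and Smith normal form diag(1,1,1).

Boundary ∂_2: C_2 → C_1 sends each 2-simplex [p,q,r] to [q,r] − [p,r] + [p,q]. For instance
  ∂[0,1,2] = [1,2] − [0,2] + [0,1],
  ∂[0,2,3] = [2,3] − [0,3] + [0,2].
As a 6×4 matrix over Z this has rank 3, with invariant factors (1,1,1).

Reading off H_k = ker ∂_k / im ∂_{k+1}:

  H_2: rank ker ∂_2 − rank ∂_3 = (4 − 3) − 0 = 1, and there is no ∂_3, so H_2 ≅ Z.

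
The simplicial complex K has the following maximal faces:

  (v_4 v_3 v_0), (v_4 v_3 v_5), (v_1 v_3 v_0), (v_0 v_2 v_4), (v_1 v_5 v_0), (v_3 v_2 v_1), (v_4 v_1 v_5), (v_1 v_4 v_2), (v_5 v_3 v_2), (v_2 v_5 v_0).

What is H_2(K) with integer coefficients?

H_2 ≅ 0.

We work with the vertex ordering v_0 < v_1 < v_2 < v_3 < v_4 < v_5. The simplices of K, each written with vertices in increasing order, are:

  0-simplices (6): [v_0], [v_1], [v_2], [v_3], [v_4], [v_5]
  1-simplices (15): (15 of them)
  2-simplices (10): [v_0,v_1,v_3], [v_0,v_1,v_5], [v_0,v_2,v_4], [v_0,v_2,v_5], [v_0,v_3,v_4], [v_1,v_2,v_3], [v_1,v_2,v_4], [v_1,v_4,v_5], [v_2,v_3,v_5], [v_3,v_4,v_5]

giving chain groups C_0 ≅ Z^6, C_1 ≅ Z^15, C_2 ≅ Z^10.

Boundary ∂_1: C_1 → C_0 is given by ∂[p,q] = [q] − [p].
This gives a 6×15 integer matrix of rank 5; reducing to Smith normal form yields diagonal entries (1,1,1,1,1).

Boundary ∂_2: C_2 → C_1 acts by ∂[p,q,r] = [q,r] − [p,r] + [p,q]. For instance
  ∂[v_1,v_2,v_3] = [v_2,v_3] − [v_1,v_3] + [v_1,v_2],
  ∂[v_1,v_4,v_5] = [v_4,v_5] − [v_1,v_5] + [v_1,v_4].
As a 15×10 matrix over Z this has rank 10, with invariant factors (1,1,1,1,1,1,1,1,1,2).

From H_k ≅ ker(∂_k) / im(∂_{k+1}) we obtain:

  H_2: rank ker ∂_2 − rank ∂_3 = (10 − 10) − 0 = 0, and there is no ∂_3, so H_2 = 0.

(K is a triangulation of the real projective plane RP^2.)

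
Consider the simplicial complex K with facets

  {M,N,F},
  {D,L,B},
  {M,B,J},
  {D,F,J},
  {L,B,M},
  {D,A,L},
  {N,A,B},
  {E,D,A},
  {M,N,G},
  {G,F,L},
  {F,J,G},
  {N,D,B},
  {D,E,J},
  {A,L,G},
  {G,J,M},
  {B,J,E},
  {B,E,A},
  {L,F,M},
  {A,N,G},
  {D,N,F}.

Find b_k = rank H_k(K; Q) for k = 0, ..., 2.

We work with the vertex ordering A < B < D < E < F < G < J < L < M < N. The simplices of K, each written with vertices in increasing order, are:

  0-simplices (10): A, B, D, E, F, G, J, L, M, N
  1-simplices (30): AB, AD, AE, AG, AL, AN, BD, BE, BJ, BL, BM, BN, DE, DF, DJ, DL, DN, EJ, FG, FJ, FL, FM, FN, GJ, GL, GM, GN, JM, LM, MN
  2-simplices (20): ABE, ABN, ADE, ADL, AGL, AGN, BDL, BDN, BEJ, BJM, BLM, DEJ, DFJ, DFN, FGJ, FGL, FLM, FMN, GJM, GMN

giving chain groups C_0 ≅ Z^10, C_1 ≅ Z^30, C_2 ≅ Z^20.

∂_1: C_1 → C_0 maps an edge to its endpoints' difference, ∂[p,q] = q − p.
This gives a 10×30 integer matrix of rank 9; reducing to Smith normal form yields diagonal entries (1,1,1,1,1,1,1,1,1).

∂_2: C_2 → C_1 maps a triangle to the signed sum of its edges. For instance
  ∂DFJ = FJ − DJ + DF,
  ∂FGL = GL − FL + FG.
As a 30×20 matrix over Z this has rank 20, with invariant factors (1,1,1,1,1,1,1,1,1,1,1,1,1,1,1,1,1,1,1,2).

From H_k ≅ ker(∂_k) / im(∂_{k+1}) we obtain:

  H_0: rank C_0 − rank ∂_1 = 10 − 9 = 1, and the invariant factors of ∂_1 are all 1, so H_0 = Z.
  H_1: rank ker ∂_1 − rank ∂_2 = (30 − 9) − 20 = 1, and ∂_2 has invariant factor 2 > 1, so H_1 = Z ⊕ Z/2.
  H_2: rank ker ∂_2 − rank ∂_3 = (20 − 20) − 0 = 0, and there is no ∂_3, so H_2 = 0.

Hence the Betti numbers are b_0 = 1, b_1 = 1, b_2 = 0.

b_0 = 1, b_1 = 1, b_2 = 0.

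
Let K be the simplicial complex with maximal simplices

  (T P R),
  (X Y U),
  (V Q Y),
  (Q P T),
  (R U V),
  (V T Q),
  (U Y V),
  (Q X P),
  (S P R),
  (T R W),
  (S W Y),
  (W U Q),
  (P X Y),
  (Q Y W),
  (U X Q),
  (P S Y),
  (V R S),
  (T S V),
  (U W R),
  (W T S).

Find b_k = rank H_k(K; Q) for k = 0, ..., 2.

b_0 = 1, b_1 = 1, b_2 = 0.

Order the vertices as P < Q < R < S < T < U < V < W < X < Y. Listing each simplex with vertices in this order, K has dimension 2 with simplices:

  0-simplices (10): P, Q, R, S, T, U, V, W, X, Y
  1-simplices (30): PQ, PR, PS, PT, PX, PY, QT, QU, QV, QW, QX, QY, RS, RT, RU, RV, RW, ST, SV, SW, SY, TV, TW, UV, UW, UX, UY, VY, WY, XY
  2-simplices (20): PQT, PQX, PRS, PRT, PSY, PXY, QTV, QUW, QUX, QVY, QWY, RSV, RTW, RUV, RUW, STV, STW, SWY, UVY, UXY

Hence C_0 ≅ Z^10, C_1 ≅ Z^30, C_2 ≅ Z^20.

∂_1: C_1 → C_0 maps an edge to its endpoints' difference, ∂[p,q] = q − p. For instance
  ∂UX = X − U.
The resulting 10×30 matrix has rank 9, and its Smith normal form has invariant factors (1,1,1,1,1,1,1,1,1).

∂_2: C_2 → C_1 acts by ∂[p,q,r] = [q,r] − [p,r] + [p,q]. For instance
  ∂QWY = WY − QY + QW,
  ∂PRT = RT − PT + PR.
The resulting 30×20 matrix has rank 20, and its Smith normal form has invariant factors (1,1,1,1,1,1,1,1,1,1,1,1,1,1,1,1,1,1,1,2).

Computing H_k = (kernel of ∂_k) / (image of ∂_{k+1}):

  H_0: rank C_0 − rank ∂_1 = 10 − 9 = 1, and the invariant factors of ∂_1 are all 1, so H_0 = Z.
  H_1: rank ker ∂_1 − rank ∂_2 = (30 − 9) − 20 = 1, and ∂_2 has invariant factor 2 > 1, so H_1 = Z ⊕ Z/2.
  H_2: rank ker ∂_2 − rank ∂_3 = (20 − 20) − 0 = 0, and there is no ∂_3, so H_2 = 0.

As a check, the Euler characteristic is 10 − 30 + 20 = 0, which agrees with 1 − 1 + 0 = 0.
(K is a triangulation of the Klein bottle.)

Hence the Betti numbers are b_0 = 1, b_1 = 1, b_2 = 0.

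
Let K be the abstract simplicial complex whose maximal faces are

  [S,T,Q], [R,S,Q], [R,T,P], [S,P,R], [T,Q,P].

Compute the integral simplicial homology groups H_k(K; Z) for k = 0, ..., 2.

Take the total order P < Q < R < S < T on the vertex set. Then K (dimension 2) consists of the simplices:

  0-simplices (5): P, Q, R, S, T
  1-simplices (10): PQ, PR, PS, PT, QR, QS, QT, RS, RT, ST
  2-simplices (5): PQT, PRS, PRT, QRS, QST

Hence C_0 ≅ Z^5, C_1 ≅ Z^10, C_2 ≅ Z^5.

∂_1: C_1 → C_0 sends each edge [p,q] (with p < q) to q − p. For instance
  ∂PT = T − P.
The resulting 5×10 matrix has rank 4, and its Smith normal form has invariant factors (1,1,1,1).

The boundary map ∂_2: C_2 → C_1 maps a triangle to the signed sum of its edges. For instance
  ∂QST = ST − QT + QS,
  ∂QRS = RS − QS + QR.
This gives a 10×5 integer matrix of rank 5; reducing to Smith normal form yields diagonal entries (1,1,1,1,1).

From H_k ≅ ker(∂_k) / im(∂_{k+1}) we obtain:

  H_0: rank C_0 − rank ∂_1 = 5 − 4 = 1, and the invariant factors of ∂_1 are all 1, so H_0 ≅ Z.
  H_1: rank ker ∂_1 − rank ∂_2 = (10 − 4) − 5 = 1, and the invariant factors of ∂_2 are all 1, so H_1 ≅ Z.
  H_2: rank ker ∂_2 − rank ∂_3 = (5 − 5) − 0 = 0, and there is no ∂_3, so H_2 ≅ 0.

As a check, the Euler characteristic is 5 − 10 + 5 = 0, which agrees with 1 − 1 + 0 = 0.

H_0 ≅ Z,  H_1 ≅ Z,  H_2 = 0.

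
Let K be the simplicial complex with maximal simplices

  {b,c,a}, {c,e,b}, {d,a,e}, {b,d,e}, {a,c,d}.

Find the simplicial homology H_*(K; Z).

Order the vertices as a < b < c < d < e. Listing each simplex with vertices in this order, K has dimension 2 with simplices:

  0-simplices (5): a, b, c, d, e
  1-simplices (10): ab, ac, ad, ae, bc, bd, be, cd, ce, de
  2-simplices (5): abc, acd, ade, bce, bde

giving chain groups C_0 ≅ Z^5, C_1 ≅ Z^10, C_2 ≅ Z^5.

The boundary map ∂_1: C_1 → C_0 maps an edge to its endpoints' difference, ∂[p,q] = q − p. For instance
  ∂ce = e − c.
As a 5×10 matrix over Z this has rank 4, with invariant factors (1,1,1,1).

The boundary map ∂_2: C_2 → C_1 maps a triangle to the signed sum of its edges. For instance
  ∂acd = cd − ad + ac,
  ∂ade = de − ae + ad.
The resulting 10×5 matrix has rank 5, and its Smith normal form has invariant factors (1,1,1,1,1).

Now H_k = ker ∂_k / im ∂_{k+1}, so:

  H_0: rank C_0 − rank ∂_1 = 5 − 4 = 1, and the invariant factors of ∂_1 are all 1, so H_0 ≅ Z.
  H_1: rank ker ∂_1 − rank ∂_2 = (10 − 4) − 5 = 1, and the invariant factors of ∂_2 are all 1, so H_1 ≅ Z.
  H_2: rank ker ∂_2 − rank ∂_3 = (5 − 5) − 0 = 0, and there is no ∂_3, so H_2 ≅ 0.

As a check, the Euler characteristic is 5 − 10 + 5 = 0, which agrees with 1 − 1 + 0 = 0.

H_0 ≅ Z,  H_1 ≅ Z,  H_2 = 0.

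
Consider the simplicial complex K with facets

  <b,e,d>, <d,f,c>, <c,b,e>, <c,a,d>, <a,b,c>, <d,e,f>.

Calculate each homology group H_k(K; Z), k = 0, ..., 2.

K has 6 vertices, 12 edges, 6 triangles.
rank ∂_0 = 0, rank ∂_1 = 5 ⇒ b_0 = 6 − 0 − 5 = 1; all invariant factors of ∂_1 are 1 so no torsion. So H_0 ≅ Z.
rank ∂_1 = 5, rank ∂_2 = 6 ⇒ b_1 = 12 − 5 − 6 = 1; all invariant factors of ∂_2 are 1 so no torsion. So H_1 ≅ Z.
rank ∂_2 = 6, rank ∂_3 = 0 ⇒ b_2 = 6 − 6 − 0 = 0. So H_2 ≅ 0.

H_0 = Z,  H_1 = Z,  H_2 = 0.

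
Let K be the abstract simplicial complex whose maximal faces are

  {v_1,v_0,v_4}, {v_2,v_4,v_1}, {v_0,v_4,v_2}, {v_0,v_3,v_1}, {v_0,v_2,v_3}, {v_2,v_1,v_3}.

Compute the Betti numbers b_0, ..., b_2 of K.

We work with the vertex ordering v_0 < v_1 < v_2 < v_3 < v_4. The simplices of K, each written with vertices in increasing order, are:

  0-simplices (5): [v_0], [v_1], [v_2], [v_3], [v_4]
  1-simplices (9): [v_0,v_1], [v_0,v_2], [v_0,v_3], [v_0,v_4], [v_1,v_2], [v_1,v_3], [v_1,v_4], [v_2,v_3], [v_2,v_4]
  2-simplices (6): [v_0,v_1,v_3], [v_0,v_1,v_4], [v_0,v_2,v_3], [v_0,v_2,v_4], [v_1,v_2,v_3], [v_1,v_2,v_4]

giving chain groups C_0 ≅ Z^5, C_1 ≅ Z^9, C_2 ≅ Z^6.

Boundary ∂_1: C_1 → C_0 is given by ∂[p,q] = [q] − [p].
This gives a 5×9 integer matrix of rank 4; reducing to Smith normal form yields diagonal entries (1,1,1,1).

The boundary map ∂_2: C_2 → C_1 acts by ∂[p,q,r] = [q,r] − [p,r] + [p,q]. For instance
  ∂[v_1,v_2,v_3] = [v_2,v_3] − [v_1,v_3] + [v_1,v_2],
  ∂[v_1,v_2,v_4] = [v_2,v_4] − [v_1,v_4] + [v_1,v_2].
The 9×6 boundary matrix has rank 5 and Smith normal form diag(1,1,1,1,1).

From H_k ≅ ker(∂_k) / im(∂_{k+1}) we obtain:

  H_0: rank C_0 − rank ∂_1 = 5 − 4 = 1, and the invariant factors of ∂_1 are all 1, so H_0 = Z.
  H_1: rank ker ∂_1 − rank ∂_2 = (9 − 4) − 5 = 0, and the invariant factors of ∂_2 are all 1, so H_1 = 0.
  H_2: rank ker ∂_2 − rank ∂_3 = (6 − 5) − 0 = 1, and there is no ∂_3, so H_2 = Z.

As a check, the Euler characteristic is 5 − 9 + 6 = 2, which agrees with 1 − 0 + 1 = 2.
(K is a triangulation of the 2-sphere S^2.)

Hence the Betti numbers are b_0 = 1, b_1 = 0, b_2 = 1.

b_0 = 1, b_1 = 0, b_2 = 1.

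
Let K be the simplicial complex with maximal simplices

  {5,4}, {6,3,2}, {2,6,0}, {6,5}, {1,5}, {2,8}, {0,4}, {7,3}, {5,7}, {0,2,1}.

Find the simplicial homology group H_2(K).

H_2 ≅ 0.

We work with the vertex ordering 0 < 1 < 2 < 3 < 4 < 5 < 6 < 7 < 8. The simplices of K, each written with vertices in increasing order, are:

  0-simplices (9): [0], [1], [2], [3], [4], [5], [6], [7], [8]
  1-simplices (14): [0,1], [0,2], [0,4], [0,6], [1,2], [1,5], [2,3], [2,6], [2,8], [3,6], [3,7], [4,5], [5,6], [5,7]
  2-simplices (3): [0,1,2], [0,2,6], [2,3,6]

Hence C_0 ≅ Z^9, C_1 ≅ Z^14, C_2 ≅ Z^3.

Boundary ∂_1: C_1 → C_0 is given by ∂[p,q] = [q] − [p].
This gives a 9×14 integer matrix of rank 8; reducing to Smith normal form yields diagonal entries (1,1,1,1,1,1,1,1).

The boundary map ∂_2: C_2 → C_1 maps a triangle to the signed sum of its edges. For instance
  ∂[2,3,6] = [3,6] − [2,6] + [2,3],
  ∂[0,1,2] = [1,2] − [0,2] + [0,1].
As a 14×3 matrix over Z this has rank 3, with invariant factors (1,1,1).

Now H_k = ker ∂_k / im ∂_{k+1}, so:

  H_2: rank ker ∂_2 − rank ∂_3 = (3 − 3) − 0 = 0, and there is no ∂_3, so H_2 ≅ 0.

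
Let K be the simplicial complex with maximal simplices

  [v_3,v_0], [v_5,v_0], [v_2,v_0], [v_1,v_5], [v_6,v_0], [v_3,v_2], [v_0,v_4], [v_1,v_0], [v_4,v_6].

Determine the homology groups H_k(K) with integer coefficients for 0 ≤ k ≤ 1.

H_0 = Z,  H_1 = Z^3.

Order the vertices as v_0 < v_1 < v_2 < v_3 < v_4 < v_5 < v_6. Listing each simplex with vertices in this order, K has dimension 1 with simplices:

  0-simplices (7): [v_0], [v_1], [v_2], [v_3], [v_4], [v_5], [v_6]
  1-simplices (9): [v_0,v_1], [v_0,v_2], [v_0,v_3], [v_0,v_4], [v_0,v_5], [v_0,v_6], [v_1,v_5], [v_2,v_3], [v_4,v_6]

giving chain groups C_0 ≅ Z^7, C_1 ≅ Z^9.

∂_1: C_1 → C_0 maps an edge to its endpoints' difference, ∂[p,q] = q − p.
This gives a 7×9 integer matrix of rank 6; reducing to Smith normal form yields diagonal entries (1,1,1,1,1,1).

From H_k ≅ ker(∂_k) / im(∂_{k+1}) we obtain:

  H_0: rank C_0 − rank ∂_1 = 7 − 6 = 1, and the invariant factors of ∂_1 are all 1, so H_0 ≅ Z.
  H_1: rank ker ∂_1 − rank ∂_2 = (9 − 6) − 0 = 3, and there is no ∂_2, so H_1 ≅ Z^3.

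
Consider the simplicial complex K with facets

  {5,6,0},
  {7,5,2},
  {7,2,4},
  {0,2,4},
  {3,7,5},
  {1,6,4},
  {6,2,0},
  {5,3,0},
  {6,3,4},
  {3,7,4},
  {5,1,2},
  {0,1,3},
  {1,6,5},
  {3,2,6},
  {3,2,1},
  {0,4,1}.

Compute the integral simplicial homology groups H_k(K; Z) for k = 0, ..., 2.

H_0 = Z,  H_1 = Z^2,  H_2 = Z.

K has 8 vertices, 24 edges, 16 triangles.
rank ∂_0 = 0, rank ∂_1 = 7 ⇒ b_0 = 8 − 0 − 7 = 1; all invariant factors of ∂_1 are 1 so no torsion. So H_0 = Z.
rank ∂_1 = 7, rank ∂_2 = 15 ⇒ b_1 = 24 − 7 − 15 = 2; all invariant factors of ∂_2 are 1 so no torsion. So H_1 = Z^2.
rank ∂_2 = 15, rank ∂_3 = 0 ⇒ b_2 = 16 − 15 − 0 = 1. So H_2 = Z.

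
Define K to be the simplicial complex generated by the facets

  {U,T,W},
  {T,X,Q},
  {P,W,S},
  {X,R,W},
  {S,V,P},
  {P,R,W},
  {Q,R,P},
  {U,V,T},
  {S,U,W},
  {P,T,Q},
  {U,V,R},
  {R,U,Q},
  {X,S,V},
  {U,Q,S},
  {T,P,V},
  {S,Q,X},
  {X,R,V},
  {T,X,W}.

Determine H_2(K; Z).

Order the vertices as P < Q < R < S < T < U < V < W < X. Listing each simplex with vertices in this order, K has dimension 2 with simplices:

  0-simplices (9): P, Q, R, S, T, U, V, W, X
  1-simplices (27): PQ, PR, PS, PT, PV, PW, QR, QS, QT, QU, QX, RU, RV, RW, RX, SU, SV, SW, SX, TU, TV, TW, TX, UV, UW, VX, WX
  2-simplices (18): PQR, PQT, PRW, PSV, PSW, PTV, QRU, QSU, QSX, QTX, RUV, RVX, RWX, SUW, SVX, TUV, TUW, TWX

giving chain groups C_0 ≅ Z^9, C_1 ≅ Z^27, C_2 ≅ Z^18.

Boundary ∂_1: C_1 → C_0 maps an edge to its endpoints' difference, ∂[p,q] = q − p. For instance
  ∂QX = X − Q.
This gives a 9×27 integer matrix of rank 8; reducing to Smith normal form yields diagonal entries (1,1,1,1,1,1,1,1).

∂_2: C_2 → C_1 sends each 2-simplex [p,q,r] to [q,r] − [p,r] + [p,q]. For instance
  ∂PSV = SV − PV + PS,
  ∂PSW = SW − PW + PS.
This gives a 27×18 integer matrix of rank 17; reducing to Smith normal form yields diagonal entries (1,1,1,1,1,1,1,1,1,1,1,1,1,1,1,1,1).

Computing H_k = (kernel of ∂_k) / (image of ∂_{k+1}):

  H_2: rank ker ∂_2 − rank ∂_3 = (18 − 17) − 0 = 1, and there is no ∂_3, so H_2 ≅ Z.

(K is a triangulation of the torus T^2.)

H_2 ≅ Z.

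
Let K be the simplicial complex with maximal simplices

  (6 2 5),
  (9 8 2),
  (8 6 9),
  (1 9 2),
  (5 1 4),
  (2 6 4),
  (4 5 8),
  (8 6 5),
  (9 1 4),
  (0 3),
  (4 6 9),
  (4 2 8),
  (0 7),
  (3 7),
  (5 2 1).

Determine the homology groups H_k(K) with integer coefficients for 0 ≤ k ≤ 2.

H_0 = Z^2,  H_1 = Z ⊕ Z_2,  H_2 = 0.

Take the total order 0 < 1 < 2 < 3 < 4 < 5 < 6 < 7 < 8 < 9 on the vertex set. Then K (dimension 2) consists of the simplices:

  0-simplices (10): [0], [1], [2], [3], [4], [5], [6], [7], [8], [9]
  1-simplices (21): [0,3], [0,7], [1,2], [1,4], [1,5], [1,9], [2,4], [2,5], [2,6], [2,8], [2,9], [3,7], [4,5], [4,6], [4,8], [4,9], [5,6], [5,8], [6,8], [6,9], [8,9]
  2-simplices (12): [1,2,5], [1,2,9], [1,4,5], [1,4,9], [2,4,6], [2,4,8], [2,5,6], [2,8,9], [4,5,8], [4,6,9], [5,6,8], [6,8,9]

giving chain groups C_0 ≅ Z^10, C_1 ≅ Z^21, C_2 ≅ Z^12.

∂_1: C_1 → C_0 is given by ∂[p,q] = [q] − [p].
The resulting 10×21 matrix has rank 8, and its Smith normal form has invariant factors (1,1,1,1,1,1,1,1).

The boundary map ∂_2: C_2 → C_1 maps a triangle to the signed sum of its edges. For instance
  ∂[1,2,5] = [2,5] − [1,5] + [1,2],
  ∂[1,2,9] = [2,9] − [1,9] + [1,2].
As a 21×12 matrix over Z this has rank 12, with invariant factors (1,1,1,1,1,1,1,1,1,1,1,2).

Reading off H_k = ker ∂_k / im ∂_{k+1}:

  H_0: rank C_0 − rank ∂_1 = 10 − 8 = 2, and the invariant factors of ∂_1 are all 1, so H_0 = Z^2.
  H_1: rank ker ∂_1 − rank ∂_2 = (21 − 8) − 12 = 1, and ∂_2 has invariant factor 2 > 1, so H_1 = Z ⊕ Z_2.
  H_2: rank ker ∂_2 − rank ∂_3 = (12 − 12) − 0 = 0, and there is no ∂_3, so H_2 = 0.

As a check, the Euler characteristic is 10 − 21 + 12 = 1, which agrees with 2 − 1 + 0 = 1.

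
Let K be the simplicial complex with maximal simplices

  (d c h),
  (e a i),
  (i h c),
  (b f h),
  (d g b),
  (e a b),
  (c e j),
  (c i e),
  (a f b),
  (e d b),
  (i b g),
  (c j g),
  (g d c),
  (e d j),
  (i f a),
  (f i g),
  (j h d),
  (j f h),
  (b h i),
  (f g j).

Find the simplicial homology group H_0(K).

We work with the vertex ordering a < b < c < d < e < f < g < h < i < j. The simplices of K, each written with vertices in increasing order, are:

  0-simplices (10): a, b, c, d, e, f, g, h, i, j
  1-simplices (30): ab, ae, af, ai, bd, be, bf, bg, bh, bi, cd, ce, cg, ch, ci, cj, de, dg, dh, dj, ei, ej, fg, fh, fi, fj, gi, gj, hi, hj
  2-simplices (20): abe, abf, aei, afi, bde, bdg, bfh, bgi, bhi, cdg, cdh, cei, cej, cgj, chi, dej, dhj, fgi, fgj, fhj

Hence C_0 ≅ Z^10, C_1 ≅ Z^30, C_2 ≅ Z^20.

Boundary ∂_1: C_1 → C_0 is given by ∂[p,q] = [q] − [p].
The 10×30 boundary matrix has rank 9 and Smith normal form diag(1,1,1,1,1,1,1,1,1).

Boundary ∂_2: C_2 → C_1 sends each 2-simplex [p,q,r] to [q,r] − [p,r] + [p,q]. For instance
  ∂bgi = gi − bi + bg,
  ∂bfh = fh − bh + bf.
The 30×20 boundary matrix has rank 20 and Smith normal form diag(1,1,1,1,1,1,1,1,1,1,1,1,1,1,1,1,1,1,1,2).

From H_k ≅ ker(∂_k) / im(∂_{k+1}) we obtain:

  H_0: rank C_0 − rank ∂_1 = 10 − 9 = 1, and the invariant factors of ∂_1 are all 1, so H_0 ≅ Z.

H_0 ≅ Z.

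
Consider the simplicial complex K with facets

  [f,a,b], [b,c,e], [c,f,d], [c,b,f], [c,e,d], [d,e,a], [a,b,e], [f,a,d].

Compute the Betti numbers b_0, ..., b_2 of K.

b_0 = 1, b_1 = 0, b_2 = 1.

Take the total order a < b < c < d < e < f on the vertex set. Then K (dimension 2) consists of the simplices:

  0-simplices (6): a, b, c, d, e, f
  1-simplices (12): ab, ad, ae, af, bc, be, bf, cd, ce, cf, de, df
  2-simplices (8): abe, abf, ade, adf, bce, bcf, cde, cdf

so the chain groups are C_0 ≅ Z^6, C_1 ≅ Z^12, C_2 ≅ Z^8.

The boundary map ∂_1: C_1 → C_0 is given by ∂[p,q] = [q] − [p]. For instance
  ∂ab = b − a.
As a 6×12 matrix over Z this has rank 5, with invariant factors (1,1,1,1,1).

Boundary ∂_2: C_2 → C_1 acts by ∂[p,q,r] = [q,r] − [p,r] + [p,q]. For instance
  ∂cde = de − ce + cd,
  ∂cdf = df − cf + cd.
As a 12×8 matrix over Z this has rank 7, with invariant factors (1,1,1,1,1,1,1).

Computing H_k = (kernel of ∂_k) / (image of ∂_{k+1}):

  H_0: rank C_0 − rank ∂_1 = 6 − 5 = 1, and the invariant factors of ∂_1 are all 1, so H_0 ≅ Z.
  H_1: rank ker ∂_1 − rank ∂_2 = (12 − 5) − 7 = 0, and the invariant factors of ∂_2 are all 1, so H_1 ≅ 0.
  H_2: rank ker ∂_2 − rank ∂_3 = (8 − 7) − 0 = 1, and there is no ∂_3, so H_2 ≅ Z.

Hence the Betti numbers are b_0 = 1, b_1 = 0, b_2 = 1.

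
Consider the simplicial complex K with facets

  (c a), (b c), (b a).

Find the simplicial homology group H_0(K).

K has 3 vertices, 3 edges.
rank ∂_0 = 0, rank ∂_1 = 2 ⇒ b_0 = 3 − 0 − 2 = 1; all invariant factors of ∂_1 are 1 so no torsion. So H_0 = Z.

H_0 ≅ Z.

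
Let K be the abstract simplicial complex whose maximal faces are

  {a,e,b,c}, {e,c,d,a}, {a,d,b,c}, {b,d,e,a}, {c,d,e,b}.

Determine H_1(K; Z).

K has 5 vertices, 10 edges, 10 triangles, 5 3-simplices.
rank ∂_1 = 4, rank ∂_2 = 6 ⇒ b_1 = 10 − 4 − 6 = 0; all invariant factors of ∂_2 are 1 so no torsion. So H_1 = 0.

H_1 = 0.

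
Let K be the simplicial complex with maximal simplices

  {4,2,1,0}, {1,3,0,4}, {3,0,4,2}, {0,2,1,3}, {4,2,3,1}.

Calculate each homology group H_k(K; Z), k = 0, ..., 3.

H_0 = Z,  H_1 = 0,  H_2 = 0,  H_3 = Z.

Take the total order 0 < 1 < 2 < 3 < 4 on the vertex set. Then K (dimension 3) consists of the simplices:

  0-simplices (5): [0], [1], [2], [3], [4]
  1-simplices (10): [0,1], [0,2], [0,3], [0,4], [1,2], [1,3], [1,4], [2,3], [2,4], [3,4]
  2-simplices (10): [0,1,2], [0,1,3], [0,1,4], [0,2,3], [0,2,4], [0,3,4], [1,2,3], [1,2,4], [1,3,4], [2,3,4]
  3-simplices (5): [0,1,2,3], [0,1,2,4], [0,1,3,4], [0,2,3,4], [1,2,3,4]

Hence C_0 ≅ Z^5, C_1 ≅ Z^10, C_2 ≅ Z^10, C_3 ≅ Z^5.

The boundary map ∂_1: C_1 → C_0 sends each edge [p,q] (with p < q) to q − p.
The 5×10 boundary matrix has rank 4 and Smith normal form diag(1,1,1,1).

The boundary map ∂_2: C_2 → C_1 acts by ∂[p,q,r] = [q,r] − [p,r] + [p,q]. For instance
  ∂[0,1,2] = [1,2] − [0,2] + [0,1],
  ∂[0,2,4] = [2,4] − [0,4] + [0,2].
As a 10×10 matrix over Z this has rank 6, with invariant factors (1,1,1,1,1,1).

The boundary map ∂_3: C_3 → C_2 sends each 3-simplex σ to the alternating sum Σ_i (−1)^i (σ with its i-th vertex removed). For instance
  ∂[0,1,3,4] = [1,3,4] − [0,3,4] + [0,1,4] − [0,1,3],
  ∂[0,2,3,4] = [2,3,4] − [0,3,4] + [0,2,4] − [0,2,3].
As a 10×5 matrix over Z this has rank 4, with invariant factors (1,1,1,1).

Now H_k = ker ∂_k / im ∂_{k+1}, so:

  H_0: rank C_0 − rank ∂_1 = 5 − 4 = 1, and the invariant factors of ∂_1 are all 1, so H_0 = Z.
  H_1: rank ker ∂_1 − rank ∂_2 = (10 − 4) − 6 = 0, and the invariant factors of ∂_2 are all 1, so H_1 = 0.
  H_2: rank ker ∂_2 − rank ∂_3 = (10 − 6) − 4 = 0, and the invariant factors of ∂_3 are all 1, so H_2 = 0.
  H_3: rank ker ∂_3 − rank ∂_4 = (5 − 4) − 0 = 1, and there is no ∂_4, so H_3 = Z.

As a check, the Euler characteristic is 5 − 10 + 10 − 5 = 0, which agrees with 1 − 0 + 0 − 1 = 0.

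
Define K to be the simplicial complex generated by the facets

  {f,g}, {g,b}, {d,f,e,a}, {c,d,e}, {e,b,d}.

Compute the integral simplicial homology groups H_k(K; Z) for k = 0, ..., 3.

H_0 = Z,  H_1 = Z,  H_2 = 0,  H_3 = 0.

Take the total order a < b < c < d < e < f < g on the vertex set. Then K (dimension 3) consists of the simplices:

  0-simplices (7): a, b, c, d, e, f, g
  1-simplices (12): ad, ae, af, bd, be, bg, cd, ce, de, df, ef, fg
  2-simplices (6): ade, adf, aef, bde, cde, def
  3-simplices (1): adef

giving chain groups C_0 ≅ Z^7, C_1 ≅ Z^12, C_2 ≅ Z^6, C_3 ≅ Z^1.

Boundary ∂_1: C_1 → C_0 is given by ∂[p,q] = [q] − [p]. For instance
  ∂ad = d − a.
As a 7×12 matrix over Z this has rank 6, with invariant factors (1,1,1,1,1,1).

∂_2: C_2 → C_1 acts by ∂[p,q,r] = [q,r] − [p,r] + [p,q]. For instance
  ∂adf = df − af + ad,
  ∂def = ef − df + de.
The 12×6 boundary matrix has rank 5 and Smith normal form diag(1,1,1,1,1).

The boundary map ∂_3: C_3 → C_2 sends each 3-simplex σ to the alternating sum Σ_i (−1)^i (σ with its i-th vertex removed). For instance
  ∂adef = def − aef + adf − ade.
This gives a 6×1 integer matrix of rank 1; reducing to Smith normal form yields diagonal entries (1).

From H_k ≅ ker(∂_k) / im(∂_{k+1}) we obtain:

  H_0: rank C_0 − rank ∂_1 = 7 − 6 = 1, and the invariant factors of ∂_1 are all 1, so H_0 = Z.
  H_1: rank ker ∂_1 − rank ∂_2 = (12 − 6) − 5 = 1, and the invariant factors of ∂_2 are all 1, so H_1 = Z.
  H_2: rank ker ∂_2 − rank ∂_3 = (6 − 5) − 1 = 0, and the invariant factors of ∂_3 are all 1, so H_2 = 0.
  H_3: rank ker ∂_3 − rank ∂_4 = (1 − 1) − 0 = 0, and there is no ∂_4, so H_3 = 0.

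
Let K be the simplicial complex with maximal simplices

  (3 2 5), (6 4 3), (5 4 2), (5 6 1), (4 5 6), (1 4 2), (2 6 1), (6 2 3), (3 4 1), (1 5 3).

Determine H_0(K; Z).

Fix the vertex order 1 < 2 < 3 < 4 < 5 < 6 and write every simplex with vertices in increasing order. Then dim K = 2 and the simplices of K are:

  0-simplices (6): [1], [2], [3], [4], [5], [6]
  1-simplices (15): [1,2], [1,3], [1,4], [1,5], [1,6], [2,3], [2,4], [2,5], [2,6], [3,4], [3,5], [3,6], [4,5], [4,6], [5,6]
  2-simplices (10): [1,2,4], [1,2,6], [1,3,4], [1,3,5], [1,5,6], [2,3,5], [2,3,6], [2,4,5], [3,4,6], [4,5,6]

Hence C_0 ≅ Z^6, C_1 ≅ Z^15, C_2 ≅ Z^10.

Boundary ∂_1: C_1 → C_0 is given by ∂[p,q] = [q] − [p].
The resulting 6×15 matrix has rank 5, and its Smith normal form has invariant factors (1,1,1,1,1).

Boundary ∂_2: C_2 → C_1 sends each 2-simplex [p,q,r] to [q,r] − [p,r] + [p,q]. For instance
  ∂[1,2,6] = [2,6] − [1,6] + [1,2],
  ∂[2,3,5] = [3,5] − [2,5] + [2,3].
This gives a 15×10 integer matrix of rank 10; reducing to Smith normal form yields diagonal entries (1,1,1,1,1,1,1,1,1,2).

Now H_k = ker ∂_k / im ∂_{k+1}, so:

  H_0: rank C_0 − rank ∂_1 = 6 − 5 = 1, and the invariant factors of ∂_1 are all 1, so H_0 ≅ Z.

H_0 = Z.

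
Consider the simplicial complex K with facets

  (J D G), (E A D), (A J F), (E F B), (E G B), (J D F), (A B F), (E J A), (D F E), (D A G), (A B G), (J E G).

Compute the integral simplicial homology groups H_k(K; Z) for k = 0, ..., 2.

Fix the vertex order A < B < D < E < F < G < J and write every simplex with vertices in increasing order. Then dim K = 2 and the simplices of K are:

  0-simplices (7): A, B, D, E, F, G, J
  1-simplices (18): AB, AD, AE, AF, AG, AJ, BE, BF, BG, DE, DF, DG, DJ, EF, EG, EJ, FJ, GJ
  2-simplices (12): ABF, ABG, ADE, ADG, AEJ, AFJ, BEF, BEG, DEF, DFJ, DGJ, EGJ

so the chain groups are C_0 ≅ Z^7, C_1 ≅ Z^18, C_2 ≅ Z^12.

The boundary map ∂_1: C_1 → C_0 maps an edge to its endpoints' difference, ∂[p,q] = q − p. For instance
  ∂DJ = J − D.
As a 7×18 matrix over Z this has rank 6, with invariant factors (1,1,1,1,1,1).

∂_2: C_2 → C_1 sends each 2-simplex [p,q,r] to [q,r] − [p,r] + [p,q]. For instance
  ∂DGJ = GJ − DJ + DG,
  ∂ADE = DE − AE + AD.
The 18×12 boundary matrix has rank 12 and Smith normal form diag(1,1,1,1,1,1,1,1,1,1,1,2).

Reading off H_k = ker ∂_k / im ∂_{k+1}:

  H_0: rank C_0 − rank ∂_1 = 7 − 6 = 1, and the invariant factors of ∂_1 are all 1, so H_0 = Z.
  H_1: rank ker ∂_1 − rank ∂_2 = (18 − 6) − 12 = 0, and ∂_2 has invariant factor 2 > 1, so H_1 = Z/2Z.
  H_2: rank ker ∂_2 − rank ∂_3 = (12 − 12) − 0 = 0, and there is no ∂_3, so H_2 = 0.

H_0 = Z,  H_1 = Z/2Z,  H_2 = 0.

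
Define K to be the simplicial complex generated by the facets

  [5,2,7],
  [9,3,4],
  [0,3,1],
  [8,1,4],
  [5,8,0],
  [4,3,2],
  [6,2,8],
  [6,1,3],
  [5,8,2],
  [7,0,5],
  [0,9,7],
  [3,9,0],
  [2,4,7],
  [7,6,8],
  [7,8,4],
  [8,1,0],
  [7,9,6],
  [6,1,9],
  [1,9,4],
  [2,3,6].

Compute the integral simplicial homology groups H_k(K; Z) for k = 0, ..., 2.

Fix the vertex order 0 < 1 < 2 < 3 < 4 < 5 < 6 < 7 < 8 < 9 and write every simplex with vertices in increasing order. Then dim K = 2 and the simplices of K are:

  0-simplices (10): [0], [1], [2], [3], [4], [5], [6], [7], [8], [9]
  1-simplices (30): (30 of them)
  2-simplices (20): (20 of them)

Hence C_0 ≅ Z^10, C_1 ≅ Z^30, C_2 ≅ Z^20.

∂_1: C_1 → C_0 is given by ∂[p,q] = [q] − [p].
The 10×30 boundary matrix has rank 9 and Smith normal form diag(1,1,1,1,1,1,1,1,1).

∂_2: C_2 → C_1 maps a triangle to the signed sum of its edges. For instance
  ∂[1,3,6] = [3,6] − [1,6] + [1,3],
  ∂[2,3,6] = [3,6] − [2,6] + [2,3].
The 30×20 boundary matrix has rank 20 and Smith normal form diag(1,1,1,1,1,1,1,1,1,1,1,1,1,1,1,1,1,1,1,2).

Computing H_k = (kernel of ∂_k) / (image of ∂_{k+1}):

  H_0: rank C_0 − rank ∂_1 = 10 − 9 = 1, and the invariant factors of ∂_1 are all 1, so H_0 ≅ Z.
  H_1: rank ker ∂_1 − rank ∂_2 = (30 − 9) − 20 = 1, and ∂_2 has invariant factor 2 > 1, so H_1 ≅ Z ⊕ Z/2.
  H_2: rank ker ∂_2 − rank ∂_3 = (20 − 20) − 0 = 0, and there is no ∂_3, so H_2 ≅ 0.

(K is a triangulation of the Klein bottle.)

H_0 = Z,  H_1 = Z ⊕ Z/2,  H_2 = 0.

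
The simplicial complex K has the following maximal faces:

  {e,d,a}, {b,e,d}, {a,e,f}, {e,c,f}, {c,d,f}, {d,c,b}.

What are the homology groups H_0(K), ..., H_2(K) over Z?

We work with the vertex ordering a < b < c < d < e < f. The simplices of K, each written with vertices in increasing order, are:

  0-simplices (6): a, b, c, d, e, f
  1-simplices (12): ad, ae, af, bc, bd, be, cd, ce, cf, de, df, ef
  2-simplices (6): ade, aef, bcd, bde, cdf, cef

Hence C_0 ≅ Z^6, C_1 ≅ Z^12, C_2 ≅ Z^6.

Boundary ∂_1: C_1 → C_0 sends each edge [p,q] (with p < q) to q − p.
The 6×12 boundary matrix has rank 5 and Smith normal form diag(1,1,1,1,1).

∂_2: C_2 → C_1 maps a triangle to the signed sum of its edges. For instance
  ∂cdf = df − cf + cd,
  ∂bcd = cd − bd + bc.
This gives a 12×6 integer matrix of rank 6; reducing to Smith normal form yields diagonal entries (1,1,1,1,1,1).

Computing H_k = (kernel of ∂_k) / (image of ∂_{k+1}):

  H_0: rank C_0 − rank ∂_1 = 6 − 5 = 1, and the invariant factors of ∂_1 are all 1, so H_0 ≅ Z.
  H_1: rank ker ∂_1 − rank ∂_2 = (12 − 5) − 6 = 1, and the invariant factors of ∂_2 are all 1, so H_1 ≅ Z.
  H_2: rank ker ∂_2 − rank ∂_3 = (6 − 6) − 0 = 0, and there is no ∂_3, so H_2 ≅ 0.

(K is a triangulation of the cylinder S^1 x I.)

H_0 ≅ Z,  H_1 ≅ Z,  H_2 = 0.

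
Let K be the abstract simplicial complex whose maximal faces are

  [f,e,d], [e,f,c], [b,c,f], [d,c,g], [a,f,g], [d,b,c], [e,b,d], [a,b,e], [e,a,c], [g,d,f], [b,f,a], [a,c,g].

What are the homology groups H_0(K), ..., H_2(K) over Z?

H_0 ≅ Z,  H_1 ≅ Z/2Z,  H_2 = 0.

We work with the vertex ordering a < b < c < d < e < f < g. The simplices of K, each written with vertices in increasing order, are:

  0-simplices (7): a, b, c, d, e, f, g
  1-simplices (18): ab, ac, ae, af, ag, bc, bd, be, bf, cd, ce, cf, cg, de, df, dg, ef, fg
  2-simplices (12): abe, abf, ace, acg, afg, bcd, bcf, bde, cdg, cef, def, dfg

Hence C_0 ≅ Z^7, C_1 ≅ Z^18, C_2 ≅ Z^12.

Boundary ∂_1: C_1 → C_0 is given by ∂[p,q] = [q] − [p]. For instance
  ∂ac = c − a.
This gives a 7×18 integer matrix of rank 6; reducing to Smith normal form yields diagonal entries (1,1,1,1,1,1).

∂_2: C_2 → C_1 acts by ∂[p,q,r] = [q,r] − [p,r] + [p,q]. For instance
  ∂dfg = fg − dg + df,
  ∂bcf = cf − bf + bc.
The resulting 18×12 matrix has rank 12, and its Smith normal form has invariant factors (1,1,1,1,1,1,1,1,1,1,1,2).

From H_k ≅ ker(∂_k) / im(∂_{k+1}) we obtain:

  H_0: rank C_0 − rank ∂_1 = 7 − 6 = 1, and the invariant factors of ∂_1 are all 1, so H_0 ≅ Z.
  H_1: rank ker ∂_1 − rank ∂_2 = (18 − 6) − 12 = 0, and ∂_2 has invariant factor 2 > 1, so H_1 ≅ Z/2Z.
  H_2: rank ker ∂_2 − rank ∂_3 = (12 − 12) − 0 = 0, and there is no ∂_3, so H_2 ≅ 0.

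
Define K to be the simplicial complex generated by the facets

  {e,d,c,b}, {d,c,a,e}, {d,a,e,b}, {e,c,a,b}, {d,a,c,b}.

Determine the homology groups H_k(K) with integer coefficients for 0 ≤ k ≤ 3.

H_0 = Z,  H_1 = 0,  H_2 = 0,  H_3 = Z.

Order the vertices as a < b < c < d < e. Listing each simplex with vertices in this order, K has dimension 3 with simplices:

  0-simplices (5): a, b, c, d, e
  1-simplices (10): ab, ac, ad, ae, bc, bd, be, cd, ce, de
  2-simplices (10): abc, abd, abe, acd, ace, ade, bcd, bce, bde, cde
  3-simplices (5): abcd, abce, abde, acde, bcde

Hence C_0 ≅ Z^5, C_1 ≅ Z^10, C_2 ≅ Z^10, C_3 ≅ Z^5.

Boundary ∂_1: C_1 → C_0 sends each edge [p,q] (with p < q) to q − p. For instance
  ∂bc = c − b.
The 5×10 boundary matrix has rank 4 and Smith normal form diag(1,1,1,1).

Boundary ∂_2: C_2 → C_1 sends each 2-simplex [p,q,r] to [q,r] − [p,r] + [p,q]. For instance
  ∂bcd = cd − bd + bc,
  ∂abc = bc − ac + ab.
The resulting 10×10 matrix has rank 6, and its Smith normal form has invariant factors (1,1,1,1,1,1).

The boundary map ∂_3: C_3 → C_2 sends each 3-simplex σ to the alternating sum Σ_i (−1)^i (σ with its i-th vertex removed). For instance
  ∂acde = cde − ade + ace − acd,
  ∂abcd = bcd − acd + abd − abc.
As a 10×5 matrix over Z this has rank 4, with invariant factors (1,1,1,1).

From H_k ≅ ker(∂_k) / im(∂_{k+1}) we obtain:

  H_0: rank C_0 − rank ∂_1 = 5 − 4 = 1, and the invariant factors of ∂_1 are all 1, so H_0 = Z.
  H_1: rank ker ∂_1 − rank ∂_2 = (10 − 4) − 6 = 0, and the invariant factors of ∂_2 are all 1, so H_1 = 0.
  H_2: rank ker ∂_2 − rank ∂_3 = (10 − 6) − 4 = 0, and the invariant factors of ∂_3 are all 1, so H_2 = 0.
  H_3: rank ker ∂_3 − rank ∂_4 = (5 − 4) − 0 = 1, and there is no ∂_4, so H_3 = Z.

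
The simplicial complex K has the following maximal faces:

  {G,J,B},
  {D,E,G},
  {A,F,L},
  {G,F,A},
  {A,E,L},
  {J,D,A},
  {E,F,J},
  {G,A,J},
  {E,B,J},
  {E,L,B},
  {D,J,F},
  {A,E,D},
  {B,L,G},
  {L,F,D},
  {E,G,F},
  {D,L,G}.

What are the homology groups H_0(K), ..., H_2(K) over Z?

K has 8 vertices, 24 edges, 16 triangles.
rank ∂_0 = 0, rank ∂_1 = 7 ⇒ b_0 = 8 − 0 − 7 = 1; all invariant factors of ∂_1 are 1 so no torsion. So H_0 = Z.
rank ∂_1 = 7, rank ∂_2 = 15 ⇒ b_1 = 24 − 7 − 15 = 2; all invariant factors of ∂_2 are 1 so no torsion. So H_1 = Z^2.
rank ∂_2 = 15, rank ∂_3 = 0 ⇒ b_2 = 16 − 15 − 0 = 1. So H_2 = Z.

H_0 = Z,  H_1 = Z^2,  H_2 = Z.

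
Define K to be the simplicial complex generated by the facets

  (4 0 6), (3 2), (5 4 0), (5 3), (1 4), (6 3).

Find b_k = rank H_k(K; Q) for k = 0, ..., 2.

We work with the vertex ordering 0 < 1 < 2 < 3 < 4 < 5 < 6. The simplices of K, each written with vertices in increasing order, are:

  0-simplices (7): [0], [1], [2], [3], [4], [5], [6]
  1-simplices (9): [0,4], [0,5], [0,6], [1,4], [2,3], [3,5], [3,6], [4,5], [4,6]
  2-simplices (2): [0,4,5], [0,4,6]

so the chain groups are C_0 ≅ Z^7, C_1 ≅ Z^9, C_2 ≅ Z^2.

The boundary map ∂_1: C_1 → C_0 is given by ∂[p,q] = [q] − [p].
The 7×9 boundary matrix has rank 6 and Smith normal form diag(1,1,1,1,1,1).

∂_2: C_2 → C_1 maps a triangle to the signed sum of its edges. For instance
  ∂[0,4,5] = [4,5] − [0,5] + [0,4],
  ∂[0,4,6] = [4,6] − [0,6] + [0,4].
As a 9×2 matrix over Z this has rank 2, with invariant factors (1,1).

Computing H_k = (kernel of ∂_k) / (image of ∂_{k+1}):

  H_0: rank C_0 − rank ∂_1 = 7 − 6 = 1, and the invariant factors of ∂_1 are all 1, so H_0 = Z.
  H_1: rank ker ∂_1 − rank ∂_2 = (9 − 6) − 2 = 1, and the invariant factors of ∂_2 are all 1, so H_1 = Z.
  H_2: rank ker ∂_2 − rank ∂_3 = (2 − 2) − 0 = 0, and there is no ∂_3, so H_2 = 0.

Hence the Betti numbers are b_0 = 1, b_1 = 1, b_2 = 0.

b_0 = 1, b_1 = 1, b_2 = 0.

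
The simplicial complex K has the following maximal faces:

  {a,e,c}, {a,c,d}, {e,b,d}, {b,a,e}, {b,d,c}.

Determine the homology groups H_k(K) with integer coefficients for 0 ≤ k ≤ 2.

Take the total order a < b < c < d < e on the vertex set. Then K (dimension 2) consists of the simplices:

  0-simplices (5): a, b, c, d, e
  1-simplices (10): ab, ac, ad, ae, bc, bd, be, cd, ce, de
  2-simplices (5): abe, acd, ace, bcd, bde

giving chain groups C_0 ≅ Z^5, C_1 ≅ Z^10, C_2 ≅ Z^5.

Boundary ∂_1: C_1 → C_0 maps an edge to its endpoints' difference, ∂[p,q] = q − p.
This gives a 5×10 integer matrix of rank 4; reducing to Smith normal form yields diagonal entries (1,1,1,1).

Boundary ∂_2: C_2 → C_1 acts by ∂[p,q,r] = [q,r] − [p,r] + [p,q]. For instance
  ∂ace = ce − ae + ac,
  ∂acd = cd − ad + ac.
The resulting 10×5 matrix has rank 5, and its Smith normal form has invariant factors (1,1,1,1,1).

Reading off H_k = ker ∂_k / im ∂_{k+1}:

  H_0: rank C_0 − rank ∂_1 = 5 − 4 = 1, and the invariant factors of ∂_1 are all 1, so H_0 ≅ Z.
  H_1: rank ker ∂_1 − rank ∂_2 = (10 − 4) − 5 = 1, and the invariant factors of ∂_2 are all 1, so H_1 ≅ Z.
  H_2: rank ker ∂_2 − rank ∂_3 = (5 − 5) − 0 = 0, and there is no ∂_3, so H_2 ≅ 0.

H_0 ≅ Z,  H_1 ≅ Z,  H_2 = 0.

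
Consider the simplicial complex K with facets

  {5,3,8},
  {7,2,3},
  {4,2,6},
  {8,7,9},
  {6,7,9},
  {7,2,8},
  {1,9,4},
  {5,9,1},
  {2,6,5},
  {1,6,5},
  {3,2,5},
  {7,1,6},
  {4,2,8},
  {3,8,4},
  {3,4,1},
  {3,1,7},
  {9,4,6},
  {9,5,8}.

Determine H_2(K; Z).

H_2 = 0.

Take the total order 1 < 2 < 3 < 4 < 5 < 6 < 7 < 8 < 9 on the vertex set. Then K (dimension 2) consists of the simplices:

  0-simplices (9): [1], [2], [3], [4], [5], [6], [7], [8], [9]
  1-simplices (27): (27 of them)
  2-simplices (18): [1,3,4], [1,3,7], [1,4,9], [1,5,6], [1,5,9], [1,6,7], [2,3,5], [2,3,7], [2,4,6], [2,4,8], [2,5,6], [2,7,8], [3,4,8], [3,5,8], [4,6,9], [5,8,9], [6,7,9], [7,8,9]

so the chain groups are C_0 ≅ Z^9, C_1 ≅ Z^27, C_2 ≅ Z^18.

The boundary map ∂_1: C_1 → C_0 maps an edge to its endpoints' difference, ∂[p,q] = q − p. For instance
  ∂[1,5] = [5] − [1].
The resulting 9×27 matrix has rank 8, and its Smith normal form has invariant factors (1,1,1,1,1,1,1,1).

∂_2: C_2 → C_1 sends each 2-simplex [p,q,r] to [q,r] − [p,r] + [p,q]. For instance
  ∂[2,4,6] = [4,6] − [2,6] + [2,4],
  ∂[1,6,7] = [6,7] − [1,7] + [1,6].
The resulting 27×18 matrix has rank 18, and its Smith normal form has invariant factors (1,1,1,1,1,1,1,1,1,1,1,1,1,1,1,1,1,2).

From H_k ≅ ker(∂_k) / im(∂_{k+1}) we obtain:

  H_2: rank ker ∂_2 − rank ∂_3 = (18 − 18) − 0 = 0, and there is no ∂_3, so H_2 = 0.

(K is a triangulation of the Klein bottle.)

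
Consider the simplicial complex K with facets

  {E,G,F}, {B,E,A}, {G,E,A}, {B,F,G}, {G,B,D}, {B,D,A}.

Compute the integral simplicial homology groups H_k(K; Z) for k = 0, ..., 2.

H_0 = Z,  H_1 = Z,  H_2 = 0.

We work with the vertex ordering A < B < D < E < F < G. The simplices of K, each written with vertices in increasing order, are:

  0-simplices (6): A, B, D, E, F, G
  1-simplices (12): AB, AD, AE, AG, BD, BE, BF, BG, DG, EF, EG, FG
  2-simplices (6): ABD, ABE, AEG, BDG, BFG, EFG

Hence C_0 ≅ Z^6, C_1 ≅ Z^12, C_2 ≅ Z^6.

The boundary map ∂_1: C_1 → C_0 is given by ∂[p,q] = [q] − [p]. For instance
  ∂BE = E − B.
As a 6×12 matrix over Z this has rank 5, with invariant factors (1,1,1,1,1).

Boundary ∂_2: C_2 → C_1 maps a triangle to the signed sum of its edges. For instance
  ∂EFG = FG − EG + EF,
  ∂ABE = BE − AE + AB.
As a 12×6 matrix over Z this has rank 6, with invariant factors (1,1,1,1,1,1).

Now H_k = ker ∂_k / im ∂_{k+1}, so:

  H_0: rank C_0 − rank ∂_1 = 6 − 5 = 1, and the invariant factors of ∂_1 are all 1, so H_0 = Z.
  H_1: rank ker ∂_1 − rank ∂_2 = (12 − 5) − 6 = 1, and the invariant factors of ∂_2 are all 1, so H_1 = Z.
  H_2: rank ker ∂_2 − rank ∂_3 = (6 − 6) − 0 = 0, and there is no ∂_3, so H_2 = 0.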